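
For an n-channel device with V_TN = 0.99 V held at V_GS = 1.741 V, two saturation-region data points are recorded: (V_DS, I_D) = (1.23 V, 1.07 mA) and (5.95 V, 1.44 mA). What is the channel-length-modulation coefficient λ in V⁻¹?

λ = 0.0805 V⁻¹

With V_GS fixed, I_D ∝ (1 + λ V_DS) in saturation, so I_D2/I_D1 = (1 + λ V_DS2)/(1 + λ V_DS1).
1.44/1.07 = 1.346 = (1 + 5.95 λ)/(1 + 1.23 λ).
Solving: λ (I_D1 V_DS2 − I_D2 V_DS1) = I_D2 − I_D1, so λ = (1.44 − 1.07) / (1.07 × 5.95 − 1.44 × 1.23) = 0.37 / 4.6 = 0.0805 V⁻¹.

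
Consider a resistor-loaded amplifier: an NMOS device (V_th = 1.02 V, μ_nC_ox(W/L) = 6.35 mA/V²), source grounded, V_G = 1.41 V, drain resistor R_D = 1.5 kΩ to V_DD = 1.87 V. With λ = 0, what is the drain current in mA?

I_D = 0.483 mA

V_GS = V_G = 1.41 V, so V_ov = 1.41 − 1.02 = 0.39 V.
Assume saturation: I_D = ½ k_n V_ov² = 0.5 × 6.35 × 0.39² = 0.483 mA, giving V_DS = V_DD − I_D R_D = 1.87 − 0.483 × 1.5 = 1.15 V.
V_DS = 1.15 V ≥ V_ov = 0.39 V, confirming saturation.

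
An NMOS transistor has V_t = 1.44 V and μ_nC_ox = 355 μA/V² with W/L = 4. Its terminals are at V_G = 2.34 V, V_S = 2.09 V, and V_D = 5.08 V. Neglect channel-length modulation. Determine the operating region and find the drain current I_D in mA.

Cutoff; I_D = 0 mA

V_GS = V_G − V_S = 2.34 − 2.09 = 0.25 V; V_DS = V_D − V_S = 5.08 − 2.09 = 2.99 V.
V_GS = 0.25 V < V_t = 1.44 V, so the transistor is in cutoff.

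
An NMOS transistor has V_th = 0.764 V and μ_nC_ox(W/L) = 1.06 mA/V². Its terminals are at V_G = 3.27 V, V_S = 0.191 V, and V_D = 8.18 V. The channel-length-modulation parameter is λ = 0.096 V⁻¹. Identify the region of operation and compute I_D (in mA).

V_GS = V_G − V_S = 3.27 − 0.191 = 3.08 V; V_DS = V_D − V_S = 8.18 − 0.191 = 7.99 V.
V_ov = V_GS − V_th = 3.08 − 0.764 = 2.32 V.
Since V_DS = 7.99 V ≥ V_ov = 2.32 V, the device is in saturation.
I_D = ½ k_n V_ov² (1 + λ V_DS) = 0.5 × 1.06 × 2.32² × (1 + 0.096 × 7.99) = 5.02 mA.

Saturation; I_D = 5.02 mA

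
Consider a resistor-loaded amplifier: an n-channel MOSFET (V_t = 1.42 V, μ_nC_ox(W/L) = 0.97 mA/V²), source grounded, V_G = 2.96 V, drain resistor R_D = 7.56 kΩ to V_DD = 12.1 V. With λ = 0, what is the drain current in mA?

I_D = 1.15 mA

V_GS = V_G = 2.96 V, so V_ov = 2.96 − 1.42 = 1.54 V.
Assume saturation: I_D = ½ k_n V_ov² = 0.5 × 0.97 × 1.54² = 1.15 mA, giving V_DS = V_DD − I_D R_D = 12.1 − 1.15 × 7.56 = 3.4 V.
V_DS = 3.4 V ≥ V_ov = 1.54 V, confirming saturation.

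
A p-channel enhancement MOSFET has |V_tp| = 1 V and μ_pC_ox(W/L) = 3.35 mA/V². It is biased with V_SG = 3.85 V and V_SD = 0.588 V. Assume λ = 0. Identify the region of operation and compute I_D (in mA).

Triode; I_D = 5.03 mA

V_ov = V_SG − |V_tp| = 3.85 − 1 = 2.85 V.
Since V_SD = 0.588 V < V_ov = 2.85 V, the device is in the triode region.
I_D = k_p [V_ov · V_SD − ½ V_SD²] = 3.35 × [2.85 × 0.588 − 0.5 × 0.588²] = 5.03 mA.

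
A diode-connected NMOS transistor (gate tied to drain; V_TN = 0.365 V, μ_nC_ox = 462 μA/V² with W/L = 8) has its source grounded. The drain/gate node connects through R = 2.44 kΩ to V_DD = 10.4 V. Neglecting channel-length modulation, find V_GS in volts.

With gate tied to drain, V_GS = V_DS ≥ V_GS − V_TN, so the device is in saturation.
k_n = μ_nC_ox · (W/L) = 3.696 mA/V².
KCL at the drain: ½ k_n (V_GS − V_TN)² = (V_DD − V_GS)/R.
Let x = V_GS − 0.365. Then 4.51 x² + x − 10.04 = 0, giving x = 1.39 V (positive root), so V_GS = 1.75 V.
I_D = (V_DD − V_GS)/R = (10.4 − 1.75) / 2.44 = 3.55 mA.

V_GS = 1.75 V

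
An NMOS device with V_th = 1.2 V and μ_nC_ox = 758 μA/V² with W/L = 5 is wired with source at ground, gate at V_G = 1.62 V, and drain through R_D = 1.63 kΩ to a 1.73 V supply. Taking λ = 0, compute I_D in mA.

V_GS = V_G = 1.62 V, so V_ov = 1.62 − 1.2 = 0.42 V.
k_n = μ_nC_ox · (W/L) = 3.79 mA/V².
Assume saturation: I_D = ½ k_n V_ov² = 0.5 × 3.79 × 0.42² = 0.334 mA, giving V_DS = V_DD − I_D R_D = 1.73 − 0.334 × 1.63 = 1.19 V.
V_DS = 1.19 V ≥ V_ov = 0.42 V, confirming saturation.

I_D = 0.334 mA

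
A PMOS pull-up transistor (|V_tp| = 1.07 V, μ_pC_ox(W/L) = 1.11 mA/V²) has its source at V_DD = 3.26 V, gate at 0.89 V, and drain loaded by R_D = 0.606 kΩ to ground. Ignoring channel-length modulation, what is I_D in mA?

I_D = 0.938 mA

V_SG = V_DD − V_G = 3.26 − 0.89 = 2.37 V, so V_ov = 2.37 − 1.07 = 1.3 V.
Assume saturation: I_D = ½ k_p V_ov² = 0.5 × 1.11 × 1.3² = 0.938 mA, giving V_SD = V_DD − I_D R_D = 3.26 − 0.938 × 0.606 = 2.69 V.
V_SD = 2.69 V ≥ V_ov = 1.3 V, confirming saturation.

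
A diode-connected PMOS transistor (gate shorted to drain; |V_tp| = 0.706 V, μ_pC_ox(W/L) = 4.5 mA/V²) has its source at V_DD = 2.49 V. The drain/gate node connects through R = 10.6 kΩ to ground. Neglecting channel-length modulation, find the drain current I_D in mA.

I_D = 0.144 mA

With gate tied to drain, V_SG = V_SD ≥ V_SG − |V_tp|, so the device is in saturation.
KCL at the drain: ½ k_p (V_SG − |V_tp|)² = (V_DD − V_SG)/R.
Let x = V_SG − 0.706. Then 23.8 x² + x − 1.784 = 0, giving x = 0.253 V (positive root), so V_SG = 0.959 V.
I_D = (V_DD − V_SG)/R = (2.49 − 0.959) / 10.6 = 0.144 mA.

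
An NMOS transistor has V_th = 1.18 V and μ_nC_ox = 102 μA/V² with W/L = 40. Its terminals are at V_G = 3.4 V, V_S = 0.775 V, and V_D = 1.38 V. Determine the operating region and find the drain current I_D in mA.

V_GS = V_G − V_S = 3.4 − 0.775 = 2.62 V; V_DS = V_D − V_S = 1.38 − 0.775 = 0.605 V.
k_n = μ_nC_ox · (W/L) = 4.08 mA/V².
V_ov = V_GS − V_th = 2.62 − 1.18 = 1.45 V.
Since V_DS = 0.605 V < V_ov = 1.45 V, the device is in the triode region.
I_D = k_n [V_ov · V_DS − ½ V_DS²] = 4.08 × [1.45 × 0.605 − 0.5 × 0.605²] = 2.82 mA.

Triode; I_D = 2.82 mA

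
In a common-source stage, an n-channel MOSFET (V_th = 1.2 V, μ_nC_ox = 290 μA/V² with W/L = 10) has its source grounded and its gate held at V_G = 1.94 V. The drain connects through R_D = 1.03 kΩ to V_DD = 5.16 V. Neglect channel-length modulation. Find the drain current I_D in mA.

V_GS = V_G = 1.94 V, so V_ov = 1.94 − 1.2 = 0.74 V.
k_n = μ_nC_ox · (W/L) = 2.9 mA/V².
Assume saturation: I_D = ½ k_n V_ov² = 0.5 × 2.9 × 0.74² = 0.794 mA, giving V_DS = V_DD − I_D R_D = 5.16 − 0.794 × 1.03 = 4.34 V.
V_DS = 4.34 V ≥ V_ov = 0.74 V, confirming saturation.

I_D = 0.794 mA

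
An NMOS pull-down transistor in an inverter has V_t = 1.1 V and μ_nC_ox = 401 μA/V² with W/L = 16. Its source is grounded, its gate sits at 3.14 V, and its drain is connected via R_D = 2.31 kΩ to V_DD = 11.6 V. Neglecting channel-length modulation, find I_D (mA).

I_D = 4.84 mA

V_GS = V_G = 3.14 V, so V_ov = 3.14 − 1.1 = 2.04 V.
k_n = μ_nC_ox · (W/L) = 6.416 mA/V².
Assume saturation: I_D = ½ k_n V_ov² = 0.5 × 6.416 × 2.04² = 13.4 mA, giving V_DS = V_DD − I_D R_D = 11.6 − 13.4 × 2.31 = -19.2 V.
But -19.2 V < V_ov = 2.04 V, so the device is actually in triode.
In triode I_D = k_n[V_ov V_DS − ½ V_DS²] and I_D = (V_DD − V_DS)/R_D. Equating: 7.41 V_DS² − 31.23 V_DS + 11.6 = 0, giving V_DS = 0.412 V (the root below V_ov).
I_D = (11.6 − 0.412) / 2.31 = 4.84 mA.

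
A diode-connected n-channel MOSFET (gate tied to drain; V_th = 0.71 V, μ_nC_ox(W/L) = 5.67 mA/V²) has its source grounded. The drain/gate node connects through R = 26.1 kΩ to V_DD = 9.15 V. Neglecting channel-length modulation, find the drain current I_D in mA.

With gate tied to drain, V_GS = V_DS ≥ V_GS − V_th, so the device is in saturation.
KCL at the drain: ½ k_n (V_GS − V_th)² = (V_DD − V_GS)/R.
Let x = V_GS − 0.71. Then 74 x² + x − 8.44 = 0, giving x = 0.331 V (positive root), so V_GS = 1.04 V.
I_D = (V_DD − V_GS)/R = (9.15 − 1.04) / 26.1 = 0.311 mA.

I_D = 0.311 mA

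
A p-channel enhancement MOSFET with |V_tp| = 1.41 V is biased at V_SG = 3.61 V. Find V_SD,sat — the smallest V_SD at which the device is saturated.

V_SD,sat = 2.20 V

The boundary between triode and saturation is V_SD = V_SG − |V_tp| = V_ov.
V_ov = 3.61 − 1.41 = 2.2 V.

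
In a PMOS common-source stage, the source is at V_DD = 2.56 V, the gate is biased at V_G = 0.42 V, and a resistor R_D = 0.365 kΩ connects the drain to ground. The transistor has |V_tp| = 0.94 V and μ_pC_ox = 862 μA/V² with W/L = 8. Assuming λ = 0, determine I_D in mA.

I_D = 4.61 mA

V_SG = V_DD − V_G = 2.56 − 0.42 = 2.14 V, so V_ov = 2.14 − 0.94 = 1.2 V.
k_p = μ_pC_ox · (W/L) = 6.896 mA/V².
Assume saturation: I_D = ½ k_p V_ov² = 0.5 × 6.896 × 1.2² = 4.97 mA, giving V_SD = V_DD − I_D R_D = 2.56 − 4.97 × 0.365 = 0.748 V.
But 0.748 V < V_ov = 1.2 V, so the device is actually in triode.
In triode I_D = k_p[V_ov V_SD − ½ V_SD²] and I_D = (V_DD − V_SD)/R_D. Equating: 1.26 V_SD² − 4.02 V_SD + 2.56 = 0, giving V_SD = 0.878 V (the root below V_ov).
I_D = (2.56 − 0.878) / 0.365 = 4.61 mA.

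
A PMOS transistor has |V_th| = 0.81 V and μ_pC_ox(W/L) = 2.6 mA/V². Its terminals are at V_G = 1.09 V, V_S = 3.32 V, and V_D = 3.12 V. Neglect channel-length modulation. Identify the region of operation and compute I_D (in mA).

Triode; I_D = 0.686 mA

V_SG = V_S − V_G = 3.32 − 1.09 = 2.23 V; V_SD = V_S − V_D = 3.32 − 3.12 = 0.2 V.
V_ov = V_SG − |V_th| = 2.23 − 0.81 = 1.42 V.
Since V_SD = 0.2 V < V_ov = 1.42 V, the device is in the triode region.
I_D = k_p [V_ov · V_SD − ½ V_SD²] = 2.6 × [1.42 × 0.2 − 0.5 × 0.2²] = 0.686 mA.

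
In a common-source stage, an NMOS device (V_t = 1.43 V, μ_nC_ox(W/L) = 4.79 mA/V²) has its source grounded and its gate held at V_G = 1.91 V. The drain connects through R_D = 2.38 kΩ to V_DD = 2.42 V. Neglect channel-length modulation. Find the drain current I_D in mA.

V_GS = V_G = 1.91 V, so V_ov = 1.91 − 1.43 = 0.48 V.
Assume saturation: I_D = ½ k_n V_ov² = 0.5 × 4.79 × 0.48² = 0.552 mA, giving V_DS = V_DD − I_D R_D = 2.42 − 0.552 × 2.38 = 1.11 V.
V_DS = 1.11 V ≥ V_ov = 0.48 V, confirming saturation.

I_D = 0.552 mA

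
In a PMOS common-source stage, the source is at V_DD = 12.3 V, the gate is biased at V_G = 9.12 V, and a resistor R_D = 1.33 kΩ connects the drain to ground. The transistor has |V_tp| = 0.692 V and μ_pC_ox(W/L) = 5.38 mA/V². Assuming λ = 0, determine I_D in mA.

I_D = 8.67 mA

V_SG = V_DD − V_G = 12.3 − 9.12 = 3.18 V, so V_ov = 3.18 − 0.692 = 2.49 V.
Assume saturation: I_D = ½ k_p V_ov² = 0.5 × 5.38 × 2.49² = 16.7 mA, giving V_SD = V_DD − I_D R_D = 12.3 − 16.7 × 1.33 = -9.85 V.
But -9.85 V < V_ov = 2.49 V, so the device is actually in triode.
In triode I_D = k_p[V_ov V_SD − ½ V_SD²] and I_D = (V_DD − V_SD)/R_D. Equating: 3.58 V_SD² − 18.8 V_SD + 12.3 = 0, giving V_SD = 0.766 V (the root below V_ov).
I_D = (12.3 − 0.766) / 1.33 = 8.67 mA.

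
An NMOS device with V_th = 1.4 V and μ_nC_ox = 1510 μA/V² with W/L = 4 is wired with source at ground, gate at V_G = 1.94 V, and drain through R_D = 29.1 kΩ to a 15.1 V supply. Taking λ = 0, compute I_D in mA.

V_GS = V_G = 1.94 V, so V_ov = 1.94 − 1.4 = 0.54 V.
k_n = μ_nC_ox · (W/L) = 6.04 mA/V².
Assume saturation: I_D = ½ k_n V_ov² = 0.5 × 6.04 × 0.54² = 0.881 mA, giving V_DS = V_DD − I_D R_D = 15.1 − 0.881 × 29.1 = -10.5 V.
But -10.5 V < V_ov = 0.54 V, so the device is actually in triode.
In triode I_D = k_n[V_ov V_DS − ½ V_DS²] and I_D = (V_DD − V_DS)/R_D. Equating: 87.9 V_DS² − 95.91 V_DS + 15.1 = 0, giving V_DS = 0.191 V (the root below V_ov).
I_D = (15.1 − 0.191) / 29.1 = 0.512 mA.

I_D = 0.512 mA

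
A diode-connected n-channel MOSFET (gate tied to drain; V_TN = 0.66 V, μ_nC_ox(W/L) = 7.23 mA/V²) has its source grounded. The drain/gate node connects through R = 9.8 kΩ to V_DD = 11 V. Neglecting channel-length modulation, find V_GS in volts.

With gate tied to drain, V_GS = V_DS ≥ V_GS − V_TN, so the device is in saturation.
KCL at the drain: ½ k_n (V_GS − V_TN)² = (V_DD − V_GS)/R.
Let x = V_GS − 0.66. Then 35.4 x² + x − 10.34 = 0, giving x = 0.526 V (positive root), so V_GS = 1.19 V.
I_D = (V_DD − V_GS)/R = (11 − 1.19) / 9.8 = 1 mA.

V_GS = 1.19 V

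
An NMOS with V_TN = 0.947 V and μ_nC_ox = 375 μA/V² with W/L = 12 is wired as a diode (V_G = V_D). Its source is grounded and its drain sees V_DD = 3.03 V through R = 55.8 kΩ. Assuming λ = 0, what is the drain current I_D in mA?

With gate tied to drain, V_GS = V_DS ≥ V_GS − V_TN, so the device is in saturation.
k_n = μ_nC_ox · (W/L) = 4.5 mA/V².
KCL at the drain: ½ k_n (V_GS − V_TN)² = (V_DD − V_GS)/R.
Let x = V_GS − 0.947. Then 126 x² + x − 2.083 = 0, giving x = 0.125 V (positive root), so V_GS = 1.07 V.
I_D = (V_DD − V_GS)/R = (3.03 − 1.07) / 55.8 = 0.0351 mA.

I_D = 0.0351 mA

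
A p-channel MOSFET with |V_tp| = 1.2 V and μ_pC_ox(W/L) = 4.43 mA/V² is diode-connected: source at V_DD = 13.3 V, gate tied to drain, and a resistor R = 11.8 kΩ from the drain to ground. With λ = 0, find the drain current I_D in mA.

With gate tied to drain, V_SG = V_SD ≥ V_SG − |V_tp|, so the device is in saturation.
KCL at the drain: ½ k_p (V_SG − |V_tp|)² = (V_DD − V_SG)/R.
Let x = V_SG − 1.2. Then 26.1 x² + x − 12.1 = 0, giving x = 0.662 V (positive root), so V_SG = 1.86 V.
I_D = (V_DD − V_SG)/R = (13.3 − 1.86) / 11.8 = 0.969 mA.

I_D = 0.969 mA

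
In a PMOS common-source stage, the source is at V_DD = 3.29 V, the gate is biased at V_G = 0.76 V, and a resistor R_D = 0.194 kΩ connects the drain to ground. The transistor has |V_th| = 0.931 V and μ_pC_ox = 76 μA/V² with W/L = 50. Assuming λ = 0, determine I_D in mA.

I_D = 4.86 mA

V_SG = V_DD − V_G = 3.29 − 0.76 = 2.53 V, so V_ov = 2.53 − 0.931 = 1.6 V.
k_p = μ_pC_ox · (W/L) = 3.8 mA/V².
Assume saturation: I_D = ½ k_p V_ov² = 0.5 × 3.8 × 1.6² = 4.86 mA, giving V_SD = V_DD − I_D R_D = 3.29 − 4.86 × 0.194 = 2.35 V.
V_SD = 2.35 V ≥ V_ov = 1.6 V, confirming saturation.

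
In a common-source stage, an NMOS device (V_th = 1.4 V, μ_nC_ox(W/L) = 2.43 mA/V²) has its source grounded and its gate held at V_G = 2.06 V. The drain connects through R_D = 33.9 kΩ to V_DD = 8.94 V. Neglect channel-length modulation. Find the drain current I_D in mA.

I_D = 0.258 mA

V_GS = V_G = 2.06 V, so V_ov = 2.06 − 1.4 = 0.66 V.
Assume saturation: I_D = ½ k_n V_ov² = 0.5 × 2.43 × 0.66² = 0.529 mA, giving V_DS = V_DD − I_D R_D = 8.94 − 0.529 × 33.9 = -9 V.
But -9 V < V_ov = 0.66 V, so the device is actually in triode.
In triode I_D = k_n[V_ov V_DS − ½ V_DS²] and I_D = (V_DD − V_DS)/R_D. Equating: 41.2 V_DS² − 55.37 V_DS + 8.94 = 0, giving V_DS = 0.188 V (the root below V_ov).
I_D = (8.94 − 0.188) / 33.9 = 0.258 mA.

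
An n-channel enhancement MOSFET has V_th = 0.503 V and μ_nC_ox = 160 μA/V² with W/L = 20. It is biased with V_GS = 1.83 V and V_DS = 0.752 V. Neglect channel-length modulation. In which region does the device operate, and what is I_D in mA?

k_n = μ_nC_ox · (W/L) = 3.2 mA/V².
V_ov = V_GS − V_th = 1.83 − 0.503 = 1.33 V.
Since V_DS = 0.752 V < V_ov = 1.33 V, the device is in the triode region.
I_D = k_n [V_ov · V_DS − ½ V_DS²] = 3.2 × [1.33 × 0.752 − 0.5 × 0.752²] = 2.29 mA.

Triode; I_D = 2.29 mA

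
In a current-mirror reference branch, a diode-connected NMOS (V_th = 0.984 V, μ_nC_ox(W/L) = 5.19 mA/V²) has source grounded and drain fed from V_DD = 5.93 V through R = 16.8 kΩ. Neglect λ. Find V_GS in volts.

V_GS = 1.31 V

With gate tied to drain, V_GS = V_DS ≥ V_GS − V_th, so the device is in saturation.
KCL at the drain: ½ k_n (V_GS − V_th)² = (V_DD − V_GS)/R.
Let x = V_GS − 0.984. Then 43.6 x² + x − 4.946 = 0, giving x = 0.326 V (positive root), so V_GS = 1.31 V.
I_D = (V_DD − V_GS)/R = (5.93 − 1.31) / 16.8 = 0.275 mA.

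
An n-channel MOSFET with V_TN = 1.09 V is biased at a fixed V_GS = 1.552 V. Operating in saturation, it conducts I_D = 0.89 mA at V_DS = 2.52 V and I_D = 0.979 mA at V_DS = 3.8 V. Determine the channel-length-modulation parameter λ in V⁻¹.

With V_GS fixed, I_D ∝ (1 + λ V_DS) in saturation, so I_D2/I_D1 = (1 + λ V_DS2)/(1 + λ V_DS1).
0.979/0.89 = 1.1 = (1 + 3.8 λ)/(1 + 2.52 λ).
Solving: λ (I_D1 V_DS2 − I_D2 V_DS1) = I_D2 − I_D1, so λ = (0.979 − 0.89) / (0.89 × 3.8 − 0.979 × 2.52) = 0.089 / 0.915 = 0.0973 V⁻¹.

λ = 0.0973 V⁻¹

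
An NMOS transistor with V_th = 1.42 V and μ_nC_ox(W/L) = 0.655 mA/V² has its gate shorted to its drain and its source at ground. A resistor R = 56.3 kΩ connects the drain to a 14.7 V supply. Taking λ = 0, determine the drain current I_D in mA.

I_D = 0.221 mA

With gate tied to drain, V_GS = V_DS ≥ V_GS − V_th, so the device is in saturation.
KCL at the drain: ½ k_n (V_GS − V_th)² = (V_DD − V_GS)/R.
Let x = V_GS − 1.42. Then 18.4 x² + x − 13.28 = 0, giving x = 0.822 V (positive root), so V_GS = 2.24 V.
I_D = (V_DD − V_GS)/R = (14.7 − 2.24) / 56.3 = 0.221 mA.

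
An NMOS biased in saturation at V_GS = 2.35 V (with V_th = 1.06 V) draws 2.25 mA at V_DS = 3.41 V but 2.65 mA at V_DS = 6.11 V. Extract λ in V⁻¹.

With V_GS fixed, I_D ∝ (1 + λ V_DS) in saturation, so I_D2/I_D1 = (1 + λ V_DS2)/(1 + λ V_DS1).
2.65/2.25 = 1.178 = (1 + 6.11 λ)/(1 + 3.41 λ).
Solving: λ (I_D1 V_DS2 − I_D2 V_DS1) = I_D2 − I_D1, so λ = (2.65 − 2.25) / (2.25 × 6.11 − 2.65 × 3.41) = 0.4 / 4.71 = 0.0849 V⁻¹.

λ = 0.0849 V⁻¹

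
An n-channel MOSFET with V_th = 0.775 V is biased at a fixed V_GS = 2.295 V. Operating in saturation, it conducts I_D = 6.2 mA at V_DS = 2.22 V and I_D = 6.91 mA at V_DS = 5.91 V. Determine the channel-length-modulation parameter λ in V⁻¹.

λ = 0.0333 V⁻¹

With V_GS fixed, I_D ∝ (1 + λ V_DS) in saturation, so I_D2/I_D1 = (1 + λ V_DS2)/(1 + λ V_DS1).
6.91/6.2 = 1.115 = (1 + 5.91 λ)/(1 + 2.22 λ).
Solving: λ (I_D1 V_DS2 − I_D2 V_DS1) = I_D2 − I_D1, so λ = (6.91 − 6.2) / (6.2 × 5.91 − 6.91 × 2.22) = 0.71 / 21.3 = 0.0333 V⁻¹.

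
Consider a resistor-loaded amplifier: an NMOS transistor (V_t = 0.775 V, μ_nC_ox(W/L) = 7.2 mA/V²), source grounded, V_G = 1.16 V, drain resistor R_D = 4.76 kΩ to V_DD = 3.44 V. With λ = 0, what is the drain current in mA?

I_D = 0.534 mA

V_GS = V_G = 1.16 V, so V_ov = 1.16 − 0.775 = 0.385 V.
Assume saturation: I_D = ½ k_n V_ov² = 0.5 × 7.2 × 0.385² = 0.534 mA, giving V_DS = V_DD − I_D R_D = 3.44 − 0.534 × 4.76 = 0.9 V.
V_DS = 0.9 V ≥ V_ov = 0.385 V, confirming saturation.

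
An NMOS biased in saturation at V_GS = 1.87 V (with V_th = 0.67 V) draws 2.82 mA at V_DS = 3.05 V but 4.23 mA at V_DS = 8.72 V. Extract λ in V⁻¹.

With V_GS fixed, I_D ∝ (1 + λ V_DS) in saturation, so I_D2/I_D1 = (1 + λ V_DS2)/(1 + λ V_DS1).
4.23/2.82 = 1.5 = (1 + 8.72 λ)/(1 + 3.05 λ).
Solving: λ (I_D1 V_DS2 − I_D2 V_DS1) = I_D2 − I_D1, so λ = (4.23 − 2.82) / (2.82 × 8.72 − 4.23 × 3.05) = 1.41 / 11.7 = 0.121 V⁻¹.

λ = 0.121 V⁻¹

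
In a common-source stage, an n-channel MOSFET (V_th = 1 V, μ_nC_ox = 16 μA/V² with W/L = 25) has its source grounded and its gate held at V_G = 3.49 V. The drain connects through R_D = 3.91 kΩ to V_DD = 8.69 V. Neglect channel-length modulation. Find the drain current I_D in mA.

V_GS = V_G = 3.49 V, so V_ov = 3.49 − 1 = 2.49 V.
k_n = μ_nC_ox · (W/L) = 0.4 mA/V².
Assume saturation: I_D = ½ k_n V_ov² = 0.5 × 0.4 × 2.49² = 1.24 mA, giving V_DS = V_DD − I_D R_D = 8.69 − 1.24 × 3.91 = 3.84 V.
V_DS = 3.84 V ≥ V_ov = 2.49 V, confirming saturation.

I_D = 1.24 mA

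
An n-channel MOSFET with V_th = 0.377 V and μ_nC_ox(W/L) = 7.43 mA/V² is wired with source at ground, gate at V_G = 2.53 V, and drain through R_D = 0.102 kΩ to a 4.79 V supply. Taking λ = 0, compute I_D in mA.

I_D = 17.2 mA

V_GS = V_G = 2.53 V, so V_ov = 2.53 − 0.377 = 2.15 V.
Assume saturation: I_D = ½ k_n V_ov² = 0.5 × 7.43 × 2.15² = 17.2 mA, giving V_DS = V_DD − I_D R_D = 4.79 − 17.2 × 0.102 = 3.03 V.
V_DS = 3.03 V ≥ V_ov = 2.15 V, confirming saturation.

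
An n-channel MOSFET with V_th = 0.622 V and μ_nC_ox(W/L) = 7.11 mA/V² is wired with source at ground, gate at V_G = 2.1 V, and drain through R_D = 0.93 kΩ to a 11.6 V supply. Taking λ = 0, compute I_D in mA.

V_GS = V_G = 2.1 V, so V_ov = 2.1 − 0.622 = 1.48 V.
Assume saturation: I_D = ½ k_n V_ov² = 0.5 × 7.11 × 1.48² = 7.77 mA, giving V_DS = V_DD − I_D R_D = 11.6 − 7.77 × 0.93 = 4.38 V.
V_DS = 4.38 V ≥ V_ov = 1.48 V, confirming saturation.

I_D = 7.77 mA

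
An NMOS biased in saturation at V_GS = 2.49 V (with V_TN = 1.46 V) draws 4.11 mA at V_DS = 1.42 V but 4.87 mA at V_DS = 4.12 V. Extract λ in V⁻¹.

With V_GS fixed, I_D ∝ (1 + λ V_DS) in saturation, so I_D2/I_D1 = (1 + λ V_DS2)/(1 + λ V_DS1).
4.87/4.11 = 1.185 = (1 + 4.12 λ)/(1 + 1.42 λ).
Solving: λ (I_D1 V_DS2 − I_D2 V_DS1) = I_D2 − I_D1, so λ = (4.87 − 4.11) / (4.11 × 4.12 − 4.87 × 1.42) = 0.76 / 10 = 0.0759 V⁻¹.

λ = 0.0759 V⁻¹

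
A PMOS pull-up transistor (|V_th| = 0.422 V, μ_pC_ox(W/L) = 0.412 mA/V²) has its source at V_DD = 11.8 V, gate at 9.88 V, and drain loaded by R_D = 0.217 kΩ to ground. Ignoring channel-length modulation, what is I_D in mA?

I_D = 0.462 mA

V_SG = V_DD − V_G = 11.8 − 9.88 = 1.92 V, so V_ov = 1.92 − 0.422 = 1.5 V.
Assume saturation: I_D = ½ k_p V_ov² = 0.5 × 0.412 × 1.5² = 0.462 mA, giving V_SD = V_DD − I_D R_D = 11.8 − 0.462 × 0.217 = 11.7 V.
V_SD = 11.7 V ≥ V_ov = 1.5 V, confirming saturation.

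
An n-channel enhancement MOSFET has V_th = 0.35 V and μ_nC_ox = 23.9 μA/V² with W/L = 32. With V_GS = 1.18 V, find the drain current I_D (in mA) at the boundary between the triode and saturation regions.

At the boundary V_DS = V_ov = V_GS − V_th = 1.18 − 0.35 = 0.83 V.
k_n = μ_nC_ox · (W/L) = 0.7648 mA/V².
I_D = ½ k_n V_ov² = 0.5 × 0.7648 × 0.83² = 0.263 mA.

I_D = 0.263 mA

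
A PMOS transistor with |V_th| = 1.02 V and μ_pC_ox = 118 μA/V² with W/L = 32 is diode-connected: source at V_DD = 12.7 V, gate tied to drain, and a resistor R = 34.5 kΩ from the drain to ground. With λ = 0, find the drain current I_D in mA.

I_D = 0.326 mA

With gate tied to drain, V_SG = V_SD ≥ V_SG − |V_th|, so the device is in saturation.
k_p = μ_pC_ox · (W/L) = 3.776 mA/V².
KCL at the drain: ½ k_p (V_SG − |V_th|)² = (V_DD − V_SG)/R.
Let x = V_SG − 1.02. Then 65.1 x² + x − 11.68 = 0, giving x = 0.416 V (positive root), so V_SG = 1.44 V.
I_D = (V_DD − V_SG)/R = (12.7 − 1.44) / 34.5 = 0.326 mA.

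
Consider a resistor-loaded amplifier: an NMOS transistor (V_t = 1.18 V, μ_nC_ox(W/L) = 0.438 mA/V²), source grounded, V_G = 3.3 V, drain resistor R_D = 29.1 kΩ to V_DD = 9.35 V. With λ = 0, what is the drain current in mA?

V_GS = V_G = 3.3 V, so V_ov = 3.3 − 1.18 = 2.12 V.
Assume saturation: I_D = ½ k_n V_ov² = 0.5 × 0.438 × 2.12² = 0.984 mA, giving V_DS = V_DD − I_D R_D = 9.35 − 0.984 × 29.1 = -19.3 V.
But -19.3 V < V_ov = 2.12 V, so the device is actually in triode.
In triode I_D = k_n[V_ov V_DS − ½ V_DS²] and I_D = (V_DD − V_DS)/R_D. Equating: 6.37 V_DS² − 28.02 V_DS + 9.35 = 0, giving V_DS = 0.364 V (the root below V_ov).
I_D = (9.35 − 0.364) / 29.1 = 0.309 mA.

I_D = 0.309 mA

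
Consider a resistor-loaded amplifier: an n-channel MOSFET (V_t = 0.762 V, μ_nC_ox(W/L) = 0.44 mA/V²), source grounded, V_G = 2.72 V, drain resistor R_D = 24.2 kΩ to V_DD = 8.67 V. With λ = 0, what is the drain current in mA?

I_D = 0.340 mA

V_GS = V_G = 2.72 V, so V_ov = 2.72 − 0.762 = 1.96 V.
Assume saturation: I_D = ½ k_n V_ov² = 0.5 × 0.44 × 1.96² = 0.843 mA, giving V_DS = V_DD − I_D R_D = 8.67 − 0.843 × 24.2 = -11.7 V.
But -11.7 V < V_ov = 1.96 V, so the device is actually in triode.
In triode I_D = k_n[V_ov V_DS − ½ V_DS²] and I_D = (V_DD − V_DS)/R_D. Equating: 5.32 V_DS² − 21.85 V_DS + 8.67 = 0, giving V_DS = 0.445 V (the root below V_ov).
I_D = (8.67 − 0.445) / 24.2 = 0.34 mA.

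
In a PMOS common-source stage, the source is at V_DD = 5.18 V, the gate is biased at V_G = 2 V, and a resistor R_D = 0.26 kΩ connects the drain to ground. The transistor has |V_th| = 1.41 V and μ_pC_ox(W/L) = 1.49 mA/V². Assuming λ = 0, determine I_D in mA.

V_SG = V_DD − V_G = 5.18 − 2 = 3.18 V, so V_ov = 3.18 − 1.41 = 1.77 V.
Assume saturation: I_D = ½ k_p V_ov² = 0.5 × 1.49 × 1.77² = 2.33 mA, giving V_SD = V_DD − I_D R_D = 5.18 − 2.33 × 0.26 = 4.57 V.
V_SD = 4.57 V ≥ V_ov = 1.77 V, confirming saturation.

I_D = 2.33 mA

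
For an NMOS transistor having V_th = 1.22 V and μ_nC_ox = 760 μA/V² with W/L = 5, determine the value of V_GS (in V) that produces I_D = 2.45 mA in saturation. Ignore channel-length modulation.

V_GS = 2.36 V

k_n = μ_nC_ox · (W/L) = 3.8 mA/V².
In saturation I_D = ½ k_n (V_GS − V_th)², so V_GS − V_th = √(2 I_D / k_n) = √(2 × 2.45 / 3.8) = 1.14 V.
V_GS = 1.22 + 1.14 = 2.36 V.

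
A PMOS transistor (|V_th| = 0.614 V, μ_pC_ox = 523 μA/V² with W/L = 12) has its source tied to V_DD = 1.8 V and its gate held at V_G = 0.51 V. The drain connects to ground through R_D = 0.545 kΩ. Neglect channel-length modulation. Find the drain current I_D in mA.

V_SG = V_DD − V_G = 1.8 − 0.51 = 1.29 V, so V_ov = 1.29 − 0.614 = 0.676 V.
k_p = μ_pC_ox · (W/L) = 6.276 mA/V².
Assume saturation: I_D = ½ k_p V_ov² = 0.5 × 6.276 × 0.676² = 1.43 mA, giving V_SD = V_DD − I_D R_D = 1.8 − 1.43 × 0.545 = 1.02 V.
V_SD = 1.02 V ≥ V_ov = 0.676 V, confirming saturation.

I_D = 1.43 mA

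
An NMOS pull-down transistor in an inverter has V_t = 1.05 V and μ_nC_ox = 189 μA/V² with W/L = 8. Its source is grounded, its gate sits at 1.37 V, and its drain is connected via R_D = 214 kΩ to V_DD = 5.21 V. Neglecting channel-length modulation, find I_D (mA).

I_D = 0.0241 mA

V_GS = V_G = 1.37 V, so V_ov = 1.37 − 1.05 = 0.32 V.
k_n = μ_nC_ox · (W/L) = 1.512 mA/V².
Assume saturation: I_D = ½ k_n V_ov² = 0.5 × 1.512 × 0.32² = 0.0774 mA, giving V_DS = V_DD − I_D R_D = 5.21 − 0.0774 × 214 = -11.4 V.
But -11.4 V < V_ov = 0.32 V, so the device is actually in triode.
In triode I_D = k_n[V_ov V_DS − ½ V_DS²] and I_D = (V_DD − V_DS)/R_D. Equating: 162 V_DS² − 104.5 V_DS + 5.21 = 0, giving V_DS = 0.0544 V (the root below V_ov).
I_D = (5.21 − 0.0544) / 214 = 0.0241 mA.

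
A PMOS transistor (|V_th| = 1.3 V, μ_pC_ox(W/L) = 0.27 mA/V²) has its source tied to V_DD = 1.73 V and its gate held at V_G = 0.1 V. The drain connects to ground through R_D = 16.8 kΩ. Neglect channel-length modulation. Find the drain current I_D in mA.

V_SG = V_DD − V_G = 1.73 − 0.1 = 1.63 V, so V_ov = 1.63 − 1.3 = 0.33 V.
Assume saturation: I_D = ½ k_p V_ov² = 0.5 × 0.27 × 0.33² = 0.0147 mA, giving V_SD = V_DD − I_D R_D = 1.73 − 0.0147 × 16.8 = 1.48 V.
V_SD = 1.48 V ≥ V_ov = 0.33 V, confirming saturation.

I_D = 0.0147 mA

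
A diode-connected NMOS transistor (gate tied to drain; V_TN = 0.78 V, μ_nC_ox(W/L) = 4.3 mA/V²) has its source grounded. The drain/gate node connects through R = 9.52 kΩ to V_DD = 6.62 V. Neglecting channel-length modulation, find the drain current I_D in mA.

With gate tied to drain, V_GS = V_DS ≥ V_GS − V_TN, so the device is in saturation.
KCL at the drain: ½ k_n (V_GS − V_TN)² = (V_DD − V_GS)/R.
Let x = V_GS − 0.78. Then 20.5 x² + x − 5.84 = 0, giving x = 0.51 V (positive root), so V_GS = 1.29 V.
I_D = (V_DD − V_GS)/R = (6.62 − 1.29) / 9.52 = 0.56 mA.

I_D = 0.560 mA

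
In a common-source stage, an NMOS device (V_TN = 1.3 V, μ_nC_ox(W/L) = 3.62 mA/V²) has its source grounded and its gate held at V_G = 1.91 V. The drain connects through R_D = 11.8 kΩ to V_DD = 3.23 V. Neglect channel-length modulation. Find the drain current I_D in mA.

I_D = 0.262 mA

V_GS = V_G = 1.91 V, so V_ov = 1.91 − 1.3 = 0.61 V.
Assume saturation: I_D = ½ k_n V_ov² = 0.5 × 3.62 × 0.61² = 0.674 mA, giving V_DS = V_DD − I_D R_D = 3.23 − 0.674 × 11.8 = -4.72 V.
But -4.72 V < V_ov = 0.61 V, so the device is actually in triode.
In triode I_D = k_n[V_ov V_DS − ½ V_DS²] and I_D = (V_DD − V_DS)/R_D. Equating: 21.4 V_DS² − 27.06 V_DS + 3.23 = 0, giving V_DS = 0.133 V (the root below V_ov).
I_D = (3.23 − 0.133) / 11.8 = 0.262 mA.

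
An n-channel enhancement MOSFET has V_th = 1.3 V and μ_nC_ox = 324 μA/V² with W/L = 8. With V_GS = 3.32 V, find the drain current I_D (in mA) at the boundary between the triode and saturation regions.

I_D = 5.29 mA

At the boundary V_DS = V_ov = V_GS − V_th = 3.32 − 1.3 = 2.02 V.
k_n = μ_nC_ox · (W/L) = 2.592 mA/V².
I_D = ½ k_n V_ov² = 0.5 × 2.592 × 2.02² = 5.29 mA.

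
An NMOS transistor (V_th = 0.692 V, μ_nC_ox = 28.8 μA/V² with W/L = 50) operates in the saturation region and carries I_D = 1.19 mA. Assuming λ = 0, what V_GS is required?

k_n = μ_nC_ox · (W/L) = 1.44 mA/V².
In saturation I_D = ½ k_n (V_GS − V_th)², so V_GS − V_th = √(2 I_D / k_n) = √(2 × 1.19 / 1.44) = 1.29 V.
V_GS = 0.692 + 1.29 = 1.98 V.

V_GS = 1.98 V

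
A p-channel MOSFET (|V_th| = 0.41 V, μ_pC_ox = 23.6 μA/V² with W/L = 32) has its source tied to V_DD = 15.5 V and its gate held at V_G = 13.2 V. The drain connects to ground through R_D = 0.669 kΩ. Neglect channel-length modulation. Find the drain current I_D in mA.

V_SG = V_DD − V_G = 15.5 − 13.2 = 2.3 V, so V_ov = 2.3 − 0.41 = 1.89 V.
k_p = μ_pC_ox · (W/L) = 0.7552 mA/V².
Assume saturation: I_D = ½ k_p V_ov² = 0.5 × 0.7552 × 1.89² = 1.35 mA, giving V_SD = V_DD − I_D R_D = 15.5 − 1.35 × 0.669 = 14.6 V.
V_SD = 14.6 V ≥ V_ov = 1.89 V, confirming saturation.

I_D = 1.35 mA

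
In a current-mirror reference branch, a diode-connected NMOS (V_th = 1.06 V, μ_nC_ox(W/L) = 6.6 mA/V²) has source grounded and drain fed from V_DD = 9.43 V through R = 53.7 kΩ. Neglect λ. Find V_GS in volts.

With gate tied to drain, V_GS = V_DS ≥ V_GS − V_th, so the device is in saturation.
KCL at the drain: ½ k_n (V_GS − V_th)² = (V_DD − V_GS)/R.
Let x = V_GS − 1.06. Then 177 x² + x − 8.37 = 0, giving x = 0.215 V (positive root), so V_GS = 1.27 V.
I_D = (V_DD − V_GS)/R = (9.43 − 1.27) / 53.7 = 0.152 mA.

V_GS = 1.27 V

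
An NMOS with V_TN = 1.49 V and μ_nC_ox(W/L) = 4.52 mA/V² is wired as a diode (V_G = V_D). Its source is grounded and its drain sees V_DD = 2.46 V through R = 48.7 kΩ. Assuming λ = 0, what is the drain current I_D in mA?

With gate tied to drain, V_GS = V_DS ≥ V_GS − V_TN, so the device is in saturation.
KCL at the drain: ½ k_n (V_GS − V_TN)² = (V_DD − V_GS)/R.
Let x = V_GS − 1.49. Then 110 x² + x − 0.97 = 0, giving x = 0.0894 V (positive root), so V_GS = 1.58 V.
I_D = (V_DD − V_GS)/R = (2.46 − 1.58) / 48.7 = 0.0181 mA.

I_D = 0.0181 mA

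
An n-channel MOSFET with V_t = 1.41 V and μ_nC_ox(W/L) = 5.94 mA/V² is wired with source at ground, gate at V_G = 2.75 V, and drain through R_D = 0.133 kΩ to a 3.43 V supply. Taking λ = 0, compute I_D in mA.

I_D = 5.33 mA

V_GS = V_G = 2.75 V, so V_ov = 2.75 − 1.41 = 1.34 V.
Assume saturation: I_D = ½ k_n V_ov² = 0.5 × 5.94 × 1.34² = 5.33 mA, giving V_DS = V_DD − I_D R_D = 3.43 − 5.33 × 0.133 = 2.72 V.
V_DS = 2.72 V ≥ V_ov = 1.34 V, confirming saturation.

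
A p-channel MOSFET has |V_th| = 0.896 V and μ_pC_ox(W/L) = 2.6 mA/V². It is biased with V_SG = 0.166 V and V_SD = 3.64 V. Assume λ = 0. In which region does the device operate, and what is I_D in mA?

Cutoff; I_D = 0 mA

V_SG = 0.166 V < |V_th| = 0.896 V, so the transistor is in cutoff.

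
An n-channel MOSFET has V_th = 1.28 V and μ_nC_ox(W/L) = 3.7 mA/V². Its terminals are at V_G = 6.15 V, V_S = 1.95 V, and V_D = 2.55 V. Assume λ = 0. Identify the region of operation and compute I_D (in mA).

V_GS = V_G − V_S = 6.15 − 1.95 = 4.2 V; V_DS = V_D − V_S = 2.55 − 1.95 = 0.6 V.
V_ov = V_GS − V_th = 4.2 − 1.28 = 2.92 V.
Since V_DS = 0.6 V < V_ov = 2.92 V, the device is in the triode region.
I_D = k_n [V_ov · V_DS − ½ V_DS²] = 3.7 × [2.92 × 0.6 − 0.5 × 0.6²] = 5.82 mA.

Triode; I_D = 5.82 mA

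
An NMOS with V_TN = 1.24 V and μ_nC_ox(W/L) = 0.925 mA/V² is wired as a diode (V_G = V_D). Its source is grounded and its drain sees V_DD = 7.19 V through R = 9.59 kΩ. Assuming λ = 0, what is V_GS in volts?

V_GS = 2.29 V

With gate tied to drain, V_GS = V_DS ≥ V_GS − V_TN, so the device is in saturation.
KCL at the drain: ½ k_n (V_GS − V_TN)² = (V_DD − V_GS)/R.
Let x = V_GS − 1.24. Then 4.44 x² + x − 5.95 = 0, giving x = 1.05 V (positive root), so V_GS = 2.29 V.
I_D = (V_DD − V_GS)/R = (7.19 − 2.29) / 9.59 = 0.511 mA.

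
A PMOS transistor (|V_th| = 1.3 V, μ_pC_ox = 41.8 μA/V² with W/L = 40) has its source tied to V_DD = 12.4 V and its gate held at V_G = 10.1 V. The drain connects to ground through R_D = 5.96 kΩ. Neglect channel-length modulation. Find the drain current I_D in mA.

V_SG = V_DD − V_G = 12.4 − 10.1 = 2.3 V, so V_ov = 2.3 − 1.3 = 1 V.
k_p = μ_pC_ox · (W/L) = 1.672 mA/V².
Assume saturation: I_D = ½ k_p V_ov² = 0.5 × 1.672 × 1² = 0.836 mA, giving V_SD = V_DD − I_D R_D = 12.4 − 0.836 × 5.96 = 7.42 V.
V_SD = 7.42 V ≥ V_ov = 1 V, confirming saturation.

I_D = 0.836 mA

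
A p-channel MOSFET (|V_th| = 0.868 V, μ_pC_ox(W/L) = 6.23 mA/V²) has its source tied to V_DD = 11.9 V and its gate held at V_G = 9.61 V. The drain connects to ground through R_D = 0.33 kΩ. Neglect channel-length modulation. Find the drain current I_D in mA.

I_D = 6.30 mA

V_SG = V_DD − V_G = 11.9 − 9.61 = 2.29 V, so V_ov = 2.29 − 0.868 = 1.42 V.
Assume saturation: I_D = ½ k_p V_ov² = 0.5 × 6.23 × 1.42² = 6.3 mA, giving V_SD = V_DD − I_D R_D = 11.9 − 6.3 × 0.33 = 9.82 V.
V_SD = 9.82 V ≥ V_ov = 1.42 V, confirming saturation.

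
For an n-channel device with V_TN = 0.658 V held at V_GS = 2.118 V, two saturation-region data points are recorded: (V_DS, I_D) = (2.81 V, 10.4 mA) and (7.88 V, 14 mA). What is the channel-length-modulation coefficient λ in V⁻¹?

λ = 0.0845 V⁻¹

With V_GS fixed, I_D ∝ (1 + λ V_DS) in saturation, so I_D2/I_D1 = (1 + λ V_DS2)/(1 + λ V_DS1).
14/10.4 = 1.346 = (1 + 7.88 λ)/(1 + 2.81 λ).
Solving: λ (I_D1 V_DS2 − I_D2 V_DS1) = I_D2 − I_D1, so λ = (14 − 10.4) / (10.4 × 7.88 − 14 × 2.81) = 3.6 / 42.6 = 0.0845 V⁻¹.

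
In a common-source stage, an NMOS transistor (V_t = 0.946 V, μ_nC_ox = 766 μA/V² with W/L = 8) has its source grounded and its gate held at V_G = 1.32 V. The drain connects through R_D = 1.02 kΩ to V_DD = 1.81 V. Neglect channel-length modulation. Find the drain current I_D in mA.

V_GS = V_G = 1.32 V, so V_ov = 1.32 − 0.946 = 0.374 V.
k_n = μ_nC_ox · (W/L) = 6.128 mA/V².
Assume saturation: I_D = ½ k_n V_ov² = 0.5 × 6.128 × 0.374² = 0.429 mA, giving V_DS = V_DD − I_D R_D = 1.81 − 0.429 × 1.02 = 1.37 V.
V_DS = 1.37 V ≥ V_ov = 0.374 V, confirming saturation.

I_D = 0.429 mA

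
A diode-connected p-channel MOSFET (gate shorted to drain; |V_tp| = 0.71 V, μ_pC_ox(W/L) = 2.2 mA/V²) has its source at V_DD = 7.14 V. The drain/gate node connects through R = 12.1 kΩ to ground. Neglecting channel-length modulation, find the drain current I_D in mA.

I_D = 0.477 mA

With gate tied to drain, V_SG = V_SD ≥ V_SG − |V_tp|, so the device is in saturation.
KCL at the drain: ½ k_p (V_SG − |V_tp|)² = (V_DD − V_SG)/R.
Let x = V_SG − 0.71. Then 13.3 x² + x − 6.43 = 0, giving x = 0.658 V (positive root), so V_SG = 1.37 V.
I_D = (V_DD − V_SG)/R = (7.14 − 1.37) / 12.1 = 0.477 mA.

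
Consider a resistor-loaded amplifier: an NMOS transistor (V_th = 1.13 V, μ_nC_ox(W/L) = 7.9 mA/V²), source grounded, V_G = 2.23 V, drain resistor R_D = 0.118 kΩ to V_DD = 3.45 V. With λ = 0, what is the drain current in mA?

I_D = 4.78 mA

V_GS = V_G = 2.23 V, so V_ov = 2.23 − 1.13 = 1.1 V.
Assume saturation: I_D = ½ k_n V_ov² = 0.5 × 7.9 × 1.1² = 4.78 mA, giving V_DS = V_DD − I_D R_D = 3.45 − 4.78 × 0.118 = 2.89 V.
V_DS = 2.89 V ≥ V_ov = 1.1 V, confirming saturation.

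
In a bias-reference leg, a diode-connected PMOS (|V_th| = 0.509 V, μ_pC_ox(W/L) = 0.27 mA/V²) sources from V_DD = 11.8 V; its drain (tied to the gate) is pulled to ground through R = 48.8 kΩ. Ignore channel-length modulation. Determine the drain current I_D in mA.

I_D = 0.206 mA

With gate tied to drain, V_SG = V_SD ≥ V_SG − |V_th|, so the device is in saturation.
KCL at the drain: ½ k_p (V_SG − |V_th|)² = (V_DD − V_SG)/R.
Let x = V_SG − 0.509. Then 6.59 x² + x − 11.29 = 0, giving x = 1.24 V (positive root), so V_SG = 1.74 V.
I_D = (V_DD − V_SG)/R = (11.8 − 1.74) / 48.8 = 0.206 mA.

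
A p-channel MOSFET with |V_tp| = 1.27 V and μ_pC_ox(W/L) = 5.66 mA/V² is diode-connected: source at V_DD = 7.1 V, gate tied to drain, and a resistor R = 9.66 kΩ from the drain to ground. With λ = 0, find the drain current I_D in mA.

With gate tied to drain, V_SG = V_SD ≥ V_SG − |V_tp|, so the device is in saturation.
KCL at the drain: ½ k_p (V_SG − |V_tp|)² = (V_DD − V_SG)/R.
Let x = V_SG − 1.27. Then 27.3 x² + x − 5.83 = 0, giving x = 0.444 V (positive root), so V_SG = 1.71 V.
I_D = (V_DD − V_SG)/R = (7.1 − 1.71) / 9.66 = 0.558 mA.

I_D = 0.558 mA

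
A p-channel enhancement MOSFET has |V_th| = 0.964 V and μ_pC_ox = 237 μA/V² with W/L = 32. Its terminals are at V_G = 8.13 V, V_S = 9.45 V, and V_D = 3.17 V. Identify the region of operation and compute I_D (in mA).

V_SG = V_S − V_G = 9.45 − 8.13 = 1.32 V; V_SD = V_S − V_D = 9.45 − 3.17 = 6.28 V.
k_p = μ_pC_ox · (W/L) = 7.584 mA/V².
V_ov = V_SG − |V_th| = 1.32 − 0.964 = 0.356 V.
Since V_SD = 6.28 V ≥ V_ov = 0.356 V, the device is in saturation.
I_D = ½ k_p V_ov² = 0.5 × 7.584 × 0.356² = 0.481 mA.

Saturation; I_D = 0.481 mA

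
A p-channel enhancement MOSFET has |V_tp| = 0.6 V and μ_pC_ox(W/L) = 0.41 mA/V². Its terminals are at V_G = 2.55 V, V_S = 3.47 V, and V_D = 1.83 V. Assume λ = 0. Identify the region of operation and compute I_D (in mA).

V_SG = V_S − V_G = 3.47 − 2.55 = 0.92 V; V_SD = V_S − V_D = 3.47 − 1.83 = 1.64 V.
V_ov = V_SG − |V_tp| = 0.92 − 0.6 = 0.32 V.
Since V_SD = 1.64 V ≥ V_ov = 0.32 V, the device is in saturation.
I_D = ½ k_p V_ov² = 0.5 × 0.41 × 0.32² = 0.021 mA.

Saturation; I_D = 0.0210 mA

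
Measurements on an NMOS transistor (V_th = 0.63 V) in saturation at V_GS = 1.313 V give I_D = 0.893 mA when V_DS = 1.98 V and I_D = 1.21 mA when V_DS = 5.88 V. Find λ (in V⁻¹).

λ = 0.111 V⁻¹

With V_GS fixed, I_D ∝ (1 + λ V_DS) in saturation, so I_D2/I_D1 = (1 + λ V_DS2)/(1 + λ V_DS1).
1.21/0.893 = 1.355 = (1 + 5.88 λ)/(1 + 1.98 λ).
Solving: λ (I_D1 V_DS2 − I_D2 V_DS1) = I_D2 − I_D1, so λ = (1.21 − 0.893) / (0.893 × 5.88 − 1.21 × 1.98) = 0.317 / 2.86 = 0.111 V⁻¹.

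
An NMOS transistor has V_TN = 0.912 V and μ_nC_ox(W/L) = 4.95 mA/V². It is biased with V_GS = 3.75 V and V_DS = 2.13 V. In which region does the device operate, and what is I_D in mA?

V_ov = V_GS − V_TN = 3.75 − 0.912 = 2.84 V.
Since V_DS = 2.13 V < V_ov = 2.84 V, the device is in the triode region.
I_D = k_n [V_ov · V_DS − ½ V_DS²] = 4.95 × [2.84 × 2.13 − 0.5 × 2.13²] = 18.7 mA.

Triode; I_D = 18.7 mA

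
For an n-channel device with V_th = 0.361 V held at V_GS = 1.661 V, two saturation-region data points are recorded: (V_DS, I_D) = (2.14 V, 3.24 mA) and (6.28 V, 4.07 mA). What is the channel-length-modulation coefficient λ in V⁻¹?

λ = 0.0713 V⁻¹

With V_GS fixed, I_D ∝ (1 + λ V_DS) in saturation, so I_D2/I_D1 = (1 + λ V_DS2)/(1 + λ V_DS1).
4.07/3.24 = 1.256 = (1 + 6.28 λ)/(1 + 2.14 λ).
Solving: λ (I_D1 V_DS2 − I_D2 V_DS1) = I_D2 − I_D1, so λ = (4.07 − 3.24) / (3.24 × 6.28 − 4.07 × 2.14) = 0.83 / 11.6 = 0.0713 V⁻¹.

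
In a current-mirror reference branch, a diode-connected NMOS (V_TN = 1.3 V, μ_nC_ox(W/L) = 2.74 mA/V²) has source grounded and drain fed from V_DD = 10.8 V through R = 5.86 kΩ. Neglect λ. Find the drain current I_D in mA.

With gate tied to drain, V_GS = V_DS ≥ V_GS − V_TN, so the device is in saturation.
KCL at the drain: ½ k_n (V_GS − V_TN)² = (V_DD − V_GS)/R.
Let x = V_GS − 1.3. Then 8.03 x² + x − 9.5 = 0, giving x = 1.03 V (positive root), so V_GS = 2.33 V.
I_D = (V_DD − V_GS)/R = (10.8 − 2.33) / 5.86 = 1.45 mA.

I_D = 1.45 mA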